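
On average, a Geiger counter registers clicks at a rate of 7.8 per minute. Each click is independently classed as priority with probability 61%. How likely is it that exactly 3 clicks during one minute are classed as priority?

Thinning: the clicks that are classed as priority themselves form a Poisson process with rate 0.61 × 7.8 = 4.758 per minute.
So μ = 4.758.
P(N = 3) = e^(−4.758) · 4.758^3/3! ≈ 0.1541.

0.1541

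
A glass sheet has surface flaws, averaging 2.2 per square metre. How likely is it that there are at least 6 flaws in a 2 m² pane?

0.2801

Over the interval, μ = 2.2 × 2 = 4.4 (a 2 m² pane = 2 square metres).
P(N ≥ 6) = 1 − P(N ≤ 5) = 1 − Σ_{j=0}^{5} e^(−μ) μ^j/j! ≈ 0.2801.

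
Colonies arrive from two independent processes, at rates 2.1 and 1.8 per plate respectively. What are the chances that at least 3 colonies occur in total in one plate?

Independent Poisson processes superpose: combined rate λ = 2.1 + 1.8 = 3.9 per plate.
So μ = 3.9.
P(N ≥ 3) = 1 − P(N ≤ 2) ≈ 0.7469.

0.7469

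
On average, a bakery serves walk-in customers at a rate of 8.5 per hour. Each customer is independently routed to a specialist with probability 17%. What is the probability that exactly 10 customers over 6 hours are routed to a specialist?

Thinning: the customers that are routed to a specialist themselves form a Poisson process with rate 0.17 × 8.5 = 1.445 per hour.
Over the interval, μ = 1.445 × 6 = 8.67 (6 hours).
P(N = 10) = e^(−8.67) · 8.67^10/10! ≈ 0.1135.

0.1135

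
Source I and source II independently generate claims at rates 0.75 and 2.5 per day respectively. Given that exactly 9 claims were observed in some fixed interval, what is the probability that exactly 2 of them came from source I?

Given the total, each event is independently from source I with probability p = λ_I/(λ_I+λ_II) = 0.75/3.25 ≈ 0.2308.
So K ~ Binomial(9, 0.75/3.25): P(K = 2) = C(9,2) · (0.75/3.25)^2 · (2.5/3.25)^7 ≈ 0.3055.

0.3055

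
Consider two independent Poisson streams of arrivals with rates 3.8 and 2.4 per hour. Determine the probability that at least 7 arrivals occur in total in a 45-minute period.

Independent Poisson processes superpose: combined rate λ = 3.8 + 2.4 = 6.2 per hour.
Over the interval, μ = 6.2 × 0.75 = 4.65 (a 45-minute period = 0.75 hours).
P(N ≥ 7) = 1 − P(N ≤ 6) ≈ 0.1886.

0.1886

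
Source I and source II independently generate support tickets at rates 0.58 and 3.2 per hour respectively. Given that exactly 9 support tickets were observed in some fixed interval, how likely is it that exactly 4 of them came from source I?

Given the total, each event is independently from source I with probability p = λ_I/(λ_I+λ_II) = 0.58/3.78 ≈ 0.1534.
So K ~ Binomial(9, 0.58/3.78): P(K = 4) = C(9,4) · (0.58/3.78)^4 · (3.2/3.78)^5 ≈ 0.0304.

0.0304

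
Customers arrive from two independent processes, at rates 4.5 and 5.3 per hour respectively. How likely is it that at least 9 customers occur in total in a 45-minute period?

0.3175

Independent Poisson processes superpose: combined rate λ = 4.5 + 5.3 = 9.8 per hour.
Over the interval, μ = 9.8 × 0.75 = 7.35 (a 45-minute period = 0.75 hours).
P(N ≥ 9) = 1 − P(N ≤ 8) ≈ 0.3175.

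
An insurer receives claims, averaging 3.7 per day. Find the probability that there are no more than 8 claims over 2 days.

Over the interval, μ = 3.7 × 2 = 7.4 (2 days).
P(N ≤ 8) = Σ_{j=0}^{8} e^(−μ) μ^j/j! ≈ 0.6757.

0.6757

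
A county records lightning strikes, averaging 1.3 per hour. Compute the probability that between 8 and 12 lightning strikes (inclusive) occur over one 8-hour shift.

0.5659

Over the interval, μ = 1.3 × 8 = 10.4 (an 8-hour shift = 8 hours).
P(8 ≤ N ≤ 12) = Σ_{j=8}^{12} e^(−10.4) · 10.4^j/j! ≈ 0.5659.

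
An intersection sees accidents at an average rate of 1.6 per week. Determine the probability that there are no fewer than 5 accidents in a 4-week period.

Over the interval, μ = 1.6 × 4 = 6.4 (a 4-week period = 4 weeks).
P(N ≥ 5) = 1 − P(N ≤ 4) = 1 − Σ_{j=0}^{4} e^(−μ) μ^j/j! ≈ 0.7649.

0.7649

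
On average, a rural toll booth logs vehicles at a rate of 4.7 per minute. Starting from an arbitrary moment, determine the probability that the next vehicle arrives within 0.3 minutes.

Inter-arrival times are exponential with rate λ = 4.7 per minute.
P(T ≤ 0.3) = 1 − e^(−λt) = 1 − e^(−4.7 × 0.3) = 1 − e^(−1.41) ≈ 0.7559.

0.7559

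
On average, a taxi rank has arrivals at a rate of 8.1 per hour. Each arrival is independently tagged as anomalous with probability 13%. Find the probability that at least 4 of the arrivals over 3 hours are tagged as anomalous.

Thinning: the arrivals that are tagged as anomalous themselves form a Poisson process with rate 0.13 × 8.1 = 1.053 per hour.
Over the interval, μ = 1.053 × 3 = 3.159 (3 hours).
P(N ≥ 4) = 1 − P(N ≤ 3) ≈ 0.3883.

0.3883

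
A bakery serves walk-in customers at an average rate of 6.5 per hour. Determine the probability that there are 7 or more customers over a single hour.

0.4735

With mean μ = 6.5 per hour,
P(N ≥ 7) = 1 − P(N ≤ 6) = 1 − Σ_{j=0}^{6} e^(−μ) μ^j/j! ≈ 0.4735.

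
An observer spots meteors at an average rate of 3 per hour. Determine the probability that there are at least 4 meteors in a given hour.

0.3528

With mean μ = 3 per hour,
P(N ≥ 4) = 1 − P(N ≤ 3) = 1 − Σ_{j=0}^{3} e^(−μ) μ^j/j! ≈ 0.3528.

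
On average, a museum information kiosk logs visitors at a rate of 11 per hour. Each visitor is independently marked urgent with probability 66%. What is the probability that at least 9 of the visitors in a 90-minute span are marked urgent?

Thinning: the visitors that are marked urgent themselves form a Poisson process with rate 0.66 × 11 = 7.26 per hour.
Over the interval, μ = 7.26 × 1.5 = 10.89 (a 90-minute span = 1.5 hours).
P(N ≥ 9) = 1 − P(N ≤ 8) ≈ 0.7581.

0.7581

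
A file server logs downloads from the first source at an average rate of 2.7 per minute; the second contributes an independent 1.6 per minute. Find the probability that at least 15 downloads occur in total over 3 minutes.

Independent Poisson processes superpose: combined rate λ = 2.7 + 1.6 = 4.3 per minute.
Over the interval, μ = 4.3 × 3 = 12.9 (3 minutes).
P(N ≥ 15) = 1 − P(N ≤ 14) ≈ 0.3147.

0.3147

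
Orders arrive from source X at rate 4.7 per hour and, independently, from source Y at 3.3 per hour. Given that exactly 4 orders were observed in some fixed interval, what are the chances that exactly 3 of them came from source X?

Given the total, each event is independently from source X with probability p = λ_X/(λ_X+λ_Y) = 4.7/8 = 0.5875.
So K ~ Binomial(4, 4.7/8): P(K = 3) = C(4,3) · (4.7/8)^3 · (3.3/8)^1 ≈ 0.3346.

0.3346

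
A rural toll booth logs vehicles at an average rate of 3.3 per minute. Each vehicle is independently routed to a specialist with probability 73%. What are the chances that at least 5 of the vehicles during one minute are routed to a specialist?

0.0970

Thinning: the vehicles that are routed to a specialist themselves form a Poisson process with rate 0.73 × 3.3 = 2.409 per minute.
So μ = 2.409.
P(N ≥ 5) = 1 − P(N ≤ 4) ≈ 0.0970.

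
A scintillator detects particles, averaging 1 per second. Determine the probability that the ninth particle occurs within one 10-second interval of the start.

Over the interval, μ = 1 × 10 = 10 (a 10-second interval = 10 seconds).
The ninth arrival falls in the interval iff at least 9 events occur there: P(S_9 ≤ t) = P(N ≥ 9) = 1 − P(N ≤ 8) ≈ 0.6672.

0.6672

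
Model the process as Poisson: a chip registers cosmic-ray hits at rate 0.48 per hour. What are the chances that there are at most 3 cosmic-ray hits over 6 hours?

0.6741

Over the interval, μ = 0.48 × 6 = 2.88 (6 hours).
P(N ≤ 3) = Σ_{j=0}^{3} e^(−μ) μ^j/j! ≈ 0.6741.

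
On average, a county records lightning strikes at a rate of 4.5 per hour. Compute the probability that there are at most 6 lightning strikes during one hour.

With mean μ = 4.5 per hour,
P(N ≤ 6) = Σ_{j=0}^{6} e^(−μ) μ^j/j! ≈ 0.8311.

0.8311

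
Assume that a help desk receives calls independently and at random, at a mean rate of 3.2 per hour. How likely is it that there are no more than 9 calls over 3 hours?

Over the interval, μ = 3.2 × 3 = 9.6 (3 hours).
P(N ≤ 9) = Σ_{j=0}^{9} e^(−μ) μ^j/j! ≈ 0.5089.

0.5089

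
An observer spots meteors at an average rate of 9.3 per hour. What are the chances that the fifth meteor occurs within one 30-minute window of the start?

0.4961

Over the interval, μ = 9.3 × 0.5 = 4.65 (a 30-minute window = 0.5 hours).
The fifth arrival falls in the interval iff at least 5 events occur there: P(S_5 ≤ t) = P(N ≥ 5) = 1 − P(N ≤ 4) ≈ 0.4961.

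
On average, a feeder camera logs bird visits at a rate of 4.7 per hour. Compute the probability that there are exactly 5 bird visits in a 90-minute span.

Over the interval, μ = 4.7 × 1.5 = 7.05 (a 90-minute span = 1.5 hours).
P(N = 5) = e^(−μ) μ^5/5! = e^(−7.05) · 7.05^5/120 ≈ 0.1259.

0.1259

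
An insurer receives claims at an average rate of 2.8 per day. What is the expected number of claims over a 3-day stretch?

E[N] = λt = 2.8 × 3 = 8.4 (a 3-day stretch = 3 days).

8.4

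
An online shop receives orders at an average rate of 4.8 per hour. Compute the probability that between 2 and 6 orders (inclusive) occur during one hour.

With mean μ = 4.8 per hour,
P(2 ≤ N ≤ 6) = Σ_{j=2}^{6} e^(−4.8) · 4.8^j/j! ≈ 0.7431.

0.7431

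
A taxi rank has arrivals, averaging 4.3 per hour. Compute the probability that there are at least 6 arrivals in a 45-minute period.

0.1083

Over the interval, μ = 4.3 × 0.75 = 3.225 (a 45-minute period = 0.75 hours).
P(N ≥ 6) = 1 − P(N ≤ 5) = 1 − Σ_{j=0}^{5} e^(−μ) μ^j/j! ≈ 0.1083.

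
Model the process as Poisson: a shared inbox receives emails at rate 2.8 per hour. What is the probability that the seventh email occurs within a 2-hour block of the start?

0.3297

Over the interval, μ = 2.8 × 2 = 5.6 (a 2-hour block = 2 hours).
The seventh arrival falls in the interval iff at least 7 events occur there: P(S_7 ≤ t) = P(N ≥ 7) = 1 − P(N ≤ 6) ≈ 0.3297.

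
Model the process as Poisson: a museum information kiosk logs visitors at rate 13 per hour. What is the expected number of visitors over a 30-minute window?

E[N] = λt = 13 × 0.5 = 6.5 (a 30-minute window = 0.5 hours).

6.5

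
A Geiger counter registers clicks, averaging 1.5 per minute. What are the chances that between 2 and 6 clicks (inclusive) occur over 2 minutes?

0.7673

Over the interval, μ = 1.5 × 2 = 3 (2 minutes).
P(2 ≤ N ≤ 6) = Σ_{j=2}^{6} e^(−3) · 3^j/j! ≈ 0.7673.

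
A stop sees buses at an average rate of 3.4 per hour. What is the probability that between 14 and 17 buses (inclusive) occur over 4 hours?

Over the interval, μ = 3.4 × 4 = 13.6 (4 hours).
P(14 ≤ N ≤ 17) = Σ_{j=14}^{17} e^(−13.6) · 13.6^j/j! ≈ 0.3471.

0.3471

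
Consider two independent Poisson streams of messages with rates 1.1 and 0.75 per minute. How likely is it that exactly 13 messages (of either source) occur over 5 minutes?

0.0560

Independent Poisson processes superpose: combined rate λ = 1.1 + 0.75 = 1.85 per minute.
Over the interval, μ = 1.85 × 5 = 9.25 (5 minutes).
P(N = 13) = e^(−9.25) · 9.25^13/13! ≈ 0.0560.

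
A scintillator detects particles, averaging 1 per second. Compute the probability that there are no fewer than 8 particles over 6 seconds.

Over the interval, μ = 1 × 6 = 6 (6 seconds).
P(N ≥ 8) = 1 − P(N ≤ 7) = 1 − Σ_{j=0}^{7} e^(−μ) μ^j/j! ≈ 0.2560.

0.2560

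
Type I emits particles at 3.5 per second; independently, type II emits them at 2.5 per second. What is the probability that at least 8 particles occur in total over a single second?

Independent Poisson processes superpose: combined rate λ = 3.5 + 2.5 = 6 per second.
So μ = 6.
P(N ≥ 8) = 1 − P(N ≤ 7) ≈ 0.2560.

0.2560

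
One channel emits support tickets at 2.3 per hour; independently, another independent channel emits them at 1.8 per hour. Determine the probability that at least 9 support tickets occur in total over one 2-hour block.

0.4353

Independent Poisson processes superpose: combined rate λ = 2.3 + 1.8 = 4.1 per hour.
Over the interval, μ = 4.1 × 2 = 8.2 (a 2-hour block = 2 hours).
P(N ≥ 9) = 1 − P(N ≤ 8) ≈ 0.4353.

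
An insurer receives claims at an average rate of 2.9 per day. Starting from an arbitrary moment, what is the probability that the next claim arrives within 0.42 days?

Inter-arrival times are exponential with rate λ = 2.9 per day.
P(T ≤ 0.42) = 1 − e^(−λt) = 1 − e^(−2.9 × 0.42) = 1 − e^(−1.218) ≈ 0.7042.

0.7042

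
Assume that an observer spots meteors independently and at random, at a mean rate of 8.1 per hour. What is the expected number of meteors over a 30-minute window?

4.05

E[N] = λt = 8.1 × 0.5 = 4.05 (a 30-minute window = 0.5 hours).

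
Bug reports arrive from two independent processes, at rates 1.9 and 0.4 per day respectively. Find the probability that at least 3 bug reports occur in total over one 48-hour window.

0.8374

Independent Poisson processes superpose: combined rate λ = 1.9 + 0.4 = 2.3 per day.
Over the interval, μ = 2.3 × 2 = 4.6 (a 48-hour window = 2 days).
P(N ≥ 3) = 1 − P(N ≤ 2) ≈ 0.8374.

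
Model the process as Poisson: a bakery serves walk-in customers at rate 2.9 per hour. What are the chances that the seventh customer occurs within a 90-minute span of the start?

Over the interval, μ = 2.9 × 1.5 = 4.35 (a 90-minute span = 1.5 hours).
The seventh arrival falls in the interval iff at least 7 events occur there: P(S_7 ≤ t) = P(N ≥ 7) = 1 − P(N ≤ 6) ≈ 0.1502.

0.1502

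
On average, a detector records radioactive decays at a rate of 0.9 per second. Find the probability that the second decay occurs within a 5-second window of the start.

0.9389

Over the interval, μ = 0.9 × 5 = 4.5 (a 5-second window = 5 seconds).
The second arrival falls in the interval iff at least 2 events occur there: P(S_2 ≤ t) = P(N ≥ 2) = 1 − P(N ≤ 1) ≈ 0.9389.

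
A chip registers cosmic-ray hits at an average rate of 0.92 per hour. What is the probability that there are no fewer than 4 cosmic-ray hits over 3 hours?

0.2992

Over the interval, μ = 0.92 × 3 = 2.76 (3 hours).
P(N ≥ 4) = 1 − P(N ≤ 3) = 1 − Σ_{j=0}^{3} e^(−μ) μ^j/j! ≈ 0.2992.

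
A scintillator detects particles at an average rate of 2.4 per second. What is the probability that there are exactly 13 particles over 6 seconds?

Over the interval, μ = 2.4 × 6 = 14.4 (6 seconds).
P(N = 13) = e^(−μ) μ^13/13! = e^(−14.4) · 14.4^13/6227020800 ≈ 0.1025.

0.1025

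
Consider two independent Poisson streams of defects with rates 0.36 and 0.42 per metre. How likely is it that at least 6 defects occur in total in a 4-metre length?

0.0965

Independent Poisson processes superpose: combined rate λ = 0.36 + 0.42 = 0.78 per metre.
Over the interval, μ = 0.78 × 4 = 3.12 (a 4-metre length = 4 metres).
P(N ≥ 6) = 1 − P(N ≤ 5) ≈ 0.0965.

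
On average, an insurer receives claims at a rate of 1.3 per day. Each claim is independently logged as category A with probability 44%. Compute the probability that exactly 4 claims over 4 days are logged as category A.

Thinning: the claims that are logged as category A themselves form a Poisson process with rate 0.44 × 1.3 = 0.572 per day.
Over the interval, μ = 0.572 × 4 = 2.288 (4 days).
P(N = 4) = e^(−2.288) · 2.288^4/4! ≈ 0.1159.

0.1159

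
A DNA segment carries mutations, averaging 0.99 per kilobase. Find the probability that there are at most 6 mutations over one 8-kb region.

0.3232

Over the interval, μ = 0.99 × 8 = 7.92 (an 8-kb region = 8 kilobases).
P(N ≤ 6) = Σ_{j=0}^{6} e^(−μ) μ^j/j! ≈ 0.3232.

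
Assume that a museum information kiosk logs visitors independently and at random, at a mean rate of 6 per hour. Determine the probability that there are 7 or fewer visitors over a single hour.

With mean μ = 6 per hour,
P(N ≤ 7) = Σ_{j=0}^{7} e^(−μ) μ^j/j! ≈ 0.7440.

0.7440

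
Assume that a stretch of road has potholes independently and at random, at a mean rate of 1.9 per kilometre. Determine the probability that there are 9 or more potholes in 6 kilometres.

Over the interval, μ = 1.9 × 6 = 11.4 (6 kilometres).
P(N ≥ 9) = 1 − P(N ≤ 8) = 1 − Σ_{j=0}^{8} e^(−μ) μ^j/j! ≈ 0.8016.

0.8016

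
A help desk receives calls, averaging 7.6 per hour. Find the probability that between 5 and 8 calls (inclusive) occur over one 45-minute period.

0.5494

Over the interval, μ = 7.6 × 0.75 = 5.7 (a 45-minute period = 0.75 hours).
P(5 ≤ N ≤ 8) = Σ_{j=5}^{8} e^(−5.7) · 5.7^j/j! ≈ 0.5494.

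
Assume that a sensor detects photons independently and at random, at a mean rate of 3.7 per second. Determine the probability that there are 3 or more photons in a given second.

With mean μ = 3.7 per second,
P(N ≥ 3) = 1 − P(N ≤ 2) = 1 − Σ_{j=0}^{2} e^(−μ) μ^j/j! ≈ 0.7146.

0.7146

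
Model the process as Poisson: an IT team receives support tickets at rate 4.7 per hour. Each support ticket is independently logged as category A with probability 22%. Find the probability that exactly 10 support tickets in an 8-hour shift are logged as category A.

0.1056

Thinning: the support tickets that are logged as category A themselves form a Poisson process with rate 0.22 × 4.7 = 1.034 per hour.
Over the interval, μ = 1.034 × 8 = 8.272 (an 8-hour shift = 8 hours).
P(N = 10) = e^(−8.272) · 8.272^10/10! ≈ 0.1056.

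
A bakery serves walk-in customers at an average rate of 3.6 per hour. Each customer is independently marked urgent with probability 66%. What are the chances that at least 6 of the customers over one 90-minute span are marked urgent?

0.1510

Thinning: the customers that are marked urgent themselves form a Poisson process with rate 0.66 × 3.6 = 2.376 per hour.
Over the interval, μ = 2.376 × 1.5 = 3.564 (a 90-minute span = 1.5 hours).
P(N ≥ 6) = 1 − P(N ≤ 5) ≈ 0.1510.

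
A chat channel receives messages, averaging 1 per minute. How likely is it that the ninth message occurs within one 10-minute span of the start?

Over the interval, μ = 1 × 10 = 10 (a 10-minute span = 10 minutes).
The ninth arrival falls in the interval iff at least 9 events occur there: P(S_9 ≤ t) = P(N ≥ 9) = 1 − P(N ≤ 8) ≈ 0.6672.

0.6672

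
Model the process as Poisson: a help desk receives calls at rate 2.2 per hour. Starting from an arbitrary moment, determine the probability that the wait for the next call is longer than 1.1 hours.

The wait for the next event is exponential with rate λ = 2.2 per hour.
P(T > 1.1) = e^(−λt) = e^(−2.2 × 1.1) = e^(−2.42) ≈ 0.0889.

0.0889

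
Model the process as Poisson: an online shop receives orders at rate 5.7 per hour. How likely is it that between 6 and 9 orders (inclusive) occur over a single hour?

With mean μ = 5.7 per hour,
P(6 ≤ N ≤ 9) = Σ_{j=6}^{9} e^(−5.7) · 5.7^j/j! ≈ 0.4402.

0.4402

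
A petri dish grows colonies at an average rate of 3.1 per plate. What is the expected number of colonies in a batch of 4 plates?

12.4

E[N] = λt = 3.1 × 4 = 12.4 (a batch of 4 plates = 4 plates).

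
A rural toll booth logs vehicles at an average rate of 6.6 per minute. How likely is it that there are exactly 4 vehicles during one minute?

0.1076

With mean μ = 6.6 per minute,
P(N = 4) = e^(−μ) μ^4/4! = e^(−6.6) · 6.6^4/24 ≈ 0.1076.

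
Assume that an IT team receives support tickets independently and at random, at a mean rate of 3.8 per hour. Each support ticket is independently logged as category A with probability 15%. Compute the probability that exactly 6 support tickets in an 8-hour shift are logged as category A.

Thinning: the support tickets that are logged as category A themselves form a Poisson process with rate 0.15 × 3.8 = 0.57 per hour.
Over the interval, μ = 0.57 × 8 = 4.56 (an 8-hour shift = 8 hours).
P(N = 6) = e^(−4.56) · 4.56^6/6! ≈ 0.1306.

0.1306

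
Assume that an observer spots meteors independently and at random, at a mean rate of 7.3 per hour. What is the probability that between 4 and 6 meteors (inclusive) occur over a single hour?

With mean μ = 7.3 per hour,
P(4 ≤ N ≤ 6) = Σ_{j=4}^{6} e^(−7.3) · 7.3^j/j! ≈ 0.3386.

0.3386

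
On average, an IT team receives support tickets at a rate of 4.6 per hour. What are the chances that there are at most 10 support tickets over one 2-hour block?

Over the interval, μ = 4.6 × 2 = 9.2 (a 2-hour block = 2 hours).
P(N ≤ 10) = Σ_{j=0}^{10} e^(−μ) μ^j/j! ≈ 0.6820.

0.6820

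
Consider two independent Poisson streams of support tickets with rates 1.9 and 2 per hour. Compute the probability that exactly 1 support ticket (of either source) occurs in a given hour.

Independent Poisson processes superpose: combined rate λ = 1.9 + 2 = 3.9 per hour.
So μ = 3.9.
P(N = 1) = e^(−3.9) · 3.9^1/1! ≈ 0.0789.

0.0789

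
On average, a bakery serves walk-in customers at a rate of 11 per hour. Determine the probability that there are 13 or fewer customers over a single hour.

With mean μ = 11 per hour,
P(N ≤ 13) = Σ_{j=0}^{13} e^(−μ) μ^j/j! ≈ 0.7813.

0.7813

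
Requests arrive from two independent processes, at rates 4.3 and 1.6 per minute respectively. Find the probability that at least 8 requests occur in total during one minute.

0.2424

Independent Poisson processes superpose: combined rate λ = 4.3 + 1.6 = 5.9 per minute.
So μ = 5.9.
P(N ≥ 8) = 1 − P(N ≤ 7) ≈ 0.2424.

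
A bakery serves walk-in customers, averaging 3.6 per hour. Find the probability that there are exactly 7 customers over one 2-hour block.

Over the interval, μ = 3.6 × 2 = 7.2 (a 2-hour block = 2 hours).
P(N = 7) = e^(−μ) μ^7/7! = e^(−7.2) · 7.2^7/5040 ≈ 0.1486.

0.1486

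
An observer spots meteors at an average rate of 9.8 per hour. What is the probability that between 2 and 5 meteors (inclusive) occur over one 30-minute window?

Over the interval, μ = 9.8 × 0.5 = 4.9 (a 30-minute window = 0.5 hours).
P(2 ≤ N ≤ 5) = Σ_{j=2}^{5} e^(−4.9) · 4.9^j/j! ≈ 0.5896.

0.5896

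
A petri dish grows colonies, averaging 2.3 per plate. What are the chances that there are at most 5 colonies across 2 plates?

Over the interval, μ = 2.3 × 2 = 4.6 (2 plates).
P(N ≤ 5) = Σ_{j=0}^{5} e^(−μ) μ^j/j! ≈ 0.6858.

0.6858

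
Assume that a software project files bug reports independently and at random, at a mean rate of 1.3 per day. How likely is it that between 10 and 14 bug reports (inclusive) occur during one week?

Over the interval, μ = 1.3 × 7 = 9.1 (a week = 7 days).
P(10 ≤ N ≤ 14) = Σ_{j=10}^{14} e^(−9.1) · 9.1^j/j! ≈ 0.3810.

0.3810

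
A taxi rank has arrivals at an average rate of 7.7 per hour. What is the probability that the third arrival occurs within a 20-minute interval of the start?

0.4732

Over the interval, μ = 7.7 × 1/3 ≈ 2.56667 (a 20-minute interval = 1/3 hours).
The third arrival falls in the interval iff at least 3 events occur there: P(S_3 ≤ t) = P(N ≥ 3) = 1 − P(N ≤ 2) ≈ 0.4732.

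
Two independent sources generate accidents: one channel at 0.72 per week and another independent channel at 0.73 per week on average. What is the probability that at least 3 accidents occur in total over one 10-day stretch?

Independent Poisson processes superpose: combined rate λ = 0.72 + 0.73 = 1.45 per week.
Over the interval, μ = 1.45 × 10/7 ≈ 2.07143 (a 10-day stretch = 10/7 weeks).
P(N ≥ 3) = 1 − P(N ≤ 2) ≈ 0.3426.

0.3426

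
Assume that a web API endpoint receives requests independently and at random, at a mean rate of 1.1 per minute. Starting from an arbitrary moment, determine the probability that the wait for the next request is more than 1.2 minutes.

0.2671

The wait for the next event is exponential with rate λ = 1.1 per minute.
P(T > 1.2) = e^(−λt) = e^(−1.1 × 1.2) = e^(−1.32) ≈ 0.2671.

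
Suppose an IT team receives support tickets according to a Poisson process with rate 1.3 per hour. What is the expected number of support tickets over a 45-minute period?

0.975

E[N] = λt = 1.3 × 0.75 = 0.975 (a 45-minute period = 0.75 hours).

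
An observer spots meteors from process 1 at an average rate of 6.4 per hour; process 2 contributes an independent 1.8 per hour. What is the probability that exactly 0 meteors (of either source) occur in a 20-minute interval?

0.0650

Independent Poisson processes superpose: combined rate λ = 6.4 + 1.8 = 8.2 per hour.
Over the interval, μ = 8.2 × 1/3 ≈ 2.73333 (a 20-minute interval = 1/3 hours).
P(N = 0) = e^(−2.73333) · 2.73333^0/0! ≈ 0.0650.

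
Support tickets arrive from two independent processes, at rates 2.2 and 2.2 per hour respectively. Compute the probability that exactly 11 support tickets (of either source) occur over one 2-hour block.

0.0925

Independent Poisson processes superpose: combined rate λ = 2.2 + 2.2 = 4.4 per hour.
Over the interval, μ = 4.4 × 2 = 8.8 (a 2-hour block = 2 hours).
P(N = 11) = e^(−8.8) · 8.8^11/11! ≈ 0.0925.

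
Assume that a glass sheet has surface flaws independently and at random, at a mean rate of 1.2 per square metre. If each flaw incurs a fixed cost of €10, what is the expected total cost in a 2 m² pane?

€24

E[N] = 1.2 × 2 = 2.4 (a 2 m² pane = 2 square metres); E[cost] = 2.4 × €10 = €24.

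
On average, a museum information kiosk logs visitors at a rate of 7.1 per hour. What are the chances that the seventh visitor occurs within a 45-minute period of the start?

0.2867

Over the interval, μ = 7.1 × 0.75 = 5.325 (a 45-minute period = 0.75 hours).
The seventh arrival falls in the interval iff at least 7 events occur there: P(S_7 ≤ t) = P(N ≥ 7) = 1 − P(N ≤ 6) ≈ 0.2867.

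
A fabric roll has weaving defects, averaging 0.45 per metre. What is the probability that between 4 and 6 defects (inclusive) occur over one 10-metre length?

Over the interval, μ = 0.45 × 10 = 4.5 (a 10-metre length = 10 metres).
P(4 ≤ N ≤ 6) = Σ_{j=4}^{6} e^(−4.5) · 4.5^j/j! ≈ 0.4888.

0.4888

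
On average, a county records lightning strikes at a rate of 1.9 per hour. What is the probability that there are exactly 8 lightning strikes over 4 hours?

Over the interval, μ = 1.9 × 4 = 7.6 (4 hours).
P(N = 8) = e^(−μ) μ^8/8! = e^(−7.6) · 7.6^8/40320 ≈ 0.1381.

0.1381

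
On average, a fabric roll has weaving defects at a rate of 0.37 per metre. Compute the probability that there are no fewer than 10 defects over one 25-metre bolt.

Over the interval, μ = 0.37 × 25 = 9.25 (a 25-metre bolt = 25 metres).
P(N ≥ 10) = 1 − P(N ≤ 9) = 1 − Σ_{j=0}^{9} e^(−μ) μ^j/j! ≈ 0.4455.

0.4455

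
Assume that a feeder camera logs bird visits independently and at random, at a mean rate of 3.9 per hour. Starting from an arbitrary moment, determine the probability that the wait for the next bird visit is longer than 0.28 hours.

The wait for the next event is exponential with rate λ = 3.9 per hour.
P(T > 0.28) = e^(−λt) = e^(−3.9 × 0.28) = e^(−1.092) ≈ 0.3355.

0.3355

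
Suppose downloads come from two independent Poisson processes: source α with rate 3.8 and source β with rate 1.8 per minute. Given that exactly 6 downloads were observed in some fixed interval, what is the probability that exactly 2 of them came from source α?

Given the total, each event is independently from source α with probability p = λ_α/(λ_α+λ_β) = 3.8/5.6 ≈ 0.6786.
So K ~ Binomial(6, 3.8/5.6): P(K = 2) = C(6,2) · (3.8/5.6)^2 · (1.8/5.6)^4 ≈ 0.0737.

0.0737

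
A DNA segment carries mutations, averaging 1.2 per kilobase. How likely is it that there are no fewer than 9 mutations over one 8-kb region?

0.6204

Over the interval, μ = 1.2 × 8 = 9.6 (an 8-kb region = 8 kilobases).
P(N ≥ 9) = 1 − P(N ≤ 8) = 1 − Σ_{j=0}^{8} e^(−μ) μ^j/j! ≈ 0.6204.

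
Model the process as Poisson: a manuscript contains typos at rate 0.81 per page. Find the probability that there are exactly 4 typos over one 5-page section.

Over the interval, μ = 0.81 × 5 = 4.05 (a 5-page section = 5 pages).
P(N = 4) = e^(−μ) μ^4/4! = e^(−4.05) · 4.05^4/24 ≈ 0.1953.

0.1953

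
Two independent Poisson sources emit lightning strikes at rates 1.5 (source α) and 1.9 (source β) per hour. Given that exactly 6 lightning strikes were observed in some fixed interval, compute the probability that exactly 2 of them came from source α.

Given the total, each event is independently from source α with probability p = λ_α/(λ_α+λ_β) = 1.5/3.4 ≈ 0.4412.
So K ~ Binomial(6, 1.5/3.4): P(K = 2) = C(6,2) · (1.5/3.4)^2 · (1.9/3.4)^4 ≈ 0.2847.

0.2847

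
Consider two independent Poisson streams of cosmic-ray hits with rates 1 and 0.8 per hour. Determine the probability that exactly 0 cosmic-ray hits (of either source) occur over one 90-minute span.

0.0672

Independent Poisson processes superpose: combined rate λ = 1 + 0.8 = 1.8 per hour.
Over the interval, μ = 1.8 × 1.5 = 2.7 (a 90-minute span = 1.5 hours).
P(N = 0) = e^(−2.7) · 2.7^0/0! ≈ 0.0672.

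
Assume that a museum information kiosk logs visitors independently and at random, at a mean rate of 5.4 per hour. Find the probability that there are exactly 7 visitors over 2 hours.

Over the interval, μ = 5.4 × 2 = 10.8 (2 hours).
P(N = 7) = e^(−μ) μ^7/7! = e^(−10.8) · 10.8^7/5040 ≈ 0.0694.

0.0694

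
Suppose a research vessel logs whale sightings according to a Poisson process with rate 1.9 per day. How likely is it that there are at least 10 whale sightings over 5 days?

0.4782

Over the interval, μ = 1.9 × 5 = 9.5 (5 days).
P(N ≥ 10) = 1 − P(N ≤ 9) = 1 − Σ_{j=0}^{9} e^(−μ) μ^j/j! ≈ 0.4782.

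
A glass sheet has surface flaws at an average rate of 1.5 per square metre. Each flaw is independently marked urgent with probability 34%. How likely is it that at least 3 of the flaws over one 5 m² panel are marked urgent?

Thinning: the flaws that are marked urgent themselves form a Poisson process with rate 0.34 × 1.5 = 0.51 per square metre.
Over the interval, μ = 0.51 × 5 = 2.55 (a 5 m² panel = 5 square metres).
P(N ≥ 3) = 1 − P(N ≤ 2) ≈ 0.4689.

0.4689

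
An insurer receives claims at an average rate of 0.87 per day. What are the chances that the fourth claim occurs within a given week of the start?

Over the interval, μ = 0.87 × 7 = 6.09 (a week = 7 days).
The fourth arrival falls in the interval iff at least 4 events occur there: P(S_4 ≤ t) = P(N ≥ 4) = 1 − P(N ≤ 3) ≈ 0.8566.

0.8566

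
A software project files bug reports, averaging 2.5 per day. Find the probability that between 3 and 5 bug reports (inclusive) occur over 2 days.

Over the interval, μ = 2.5 × 2 = 5 (2 days).
P(3 ≤ N ≤ 5) = Σ_{j=3}^{5} e^(−5) · 5^j/j! ≈ 0.4913.

0.4913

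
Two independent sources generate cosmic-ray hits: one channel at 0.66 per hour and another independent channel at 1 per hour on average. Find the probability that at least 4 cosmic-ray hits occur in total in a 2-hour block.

0.4241

Independent Poisson processes superpose: combined rate λ = 0.66 + 1 = 1.66 per hour.
Over the interval, μ = 1.66 × 2 = 3.32 (a 2-hour block = 2 hours).
P(N ≥ 4) = 1 − P(N ≤ 3) ≈ 0.4241.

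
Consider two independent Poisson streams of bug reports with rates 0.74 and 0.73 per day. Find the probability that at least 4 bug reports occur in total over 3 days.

0.6423

Independent Poisson processes superpose: combined rate λ = 0.74 + 0.73 = 1.47 per day.
Over the interval, μ = 1.47 × 3 = 4.41 (3 days).
P(N ≥ 4) = 1 − P(N ≤ 3) ≈ 0.6423.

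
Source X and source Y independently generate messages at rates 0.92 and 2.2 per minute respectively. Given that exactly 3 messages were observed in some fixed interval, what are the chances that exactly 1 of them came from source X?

0.4398

Given the total, each event is independently from source X with probability p = λ_X/(λ_X+λ_Y) = 0.92/3.12 ≈ 0.2949.
So K ~ Binomial(3, 0.92/3.12): P(K = 1) = C(3,1) · (0.92/3.12)^1 · (2.2/3.12)^2 ≈ 0.4398.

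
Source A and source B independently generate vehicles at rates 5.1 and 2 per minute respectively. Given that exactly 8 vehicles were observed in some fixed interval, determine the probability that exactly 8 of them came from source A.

0.0709

Given the total, each event is independently from source A with probability p = λ_A/(λ_A+λ_B) = 5.1/7.1 ≈ 0.7183.
So K ~ Binomial(8, 5.1/7.1): P(K = 8) = C(8,8) · (5.1/7.1)^8 · (2/7.1)^0 ≈ 0.0709.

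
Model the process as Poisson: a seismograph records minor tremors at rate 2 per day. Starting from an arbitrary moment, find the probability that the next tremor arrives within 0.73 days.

0.7678

Inter-arrival times are exponential with rate λ = 2 per day.
P(T ≤ 0.73) = 1 − e^(−λt) = 1 − e^(−2 × 0.73) = 1 − e^(−1.46) ≈ 0.7678.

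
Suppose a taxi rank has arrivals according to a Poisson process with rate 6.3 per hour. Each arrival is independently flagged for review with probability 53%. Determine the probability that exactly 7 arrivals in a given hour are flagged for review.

0.0326

Thinning: the arrivals that are flagged for review themselves form a Poisson process with rate 0.53 × 6.3 = 3.339 per hour.
So μ = 3.339.
P(N = 7) = e^(−3.339) · 3.339^7/7! ≈ 0.0326.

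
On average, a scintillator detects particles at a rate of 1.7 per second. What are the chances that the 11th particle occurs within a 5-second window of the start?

Over the interval, μ = 1.7 × 5 = 8.5 (a 5-second window = 5 seconds).
The 11th arrival falls in the interval iff at least 11 events occur there: P(S_11 ≤ t) = P(N ≥ 11) = 1 − P(N ≤ 10) ≈ 0.2366.

0.2366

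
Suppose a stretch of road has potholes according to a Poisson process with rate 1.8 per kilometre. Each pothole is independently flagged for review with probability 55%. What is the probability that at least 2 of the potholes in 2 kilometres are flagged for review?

0.5886

Thinning: the potholes that are flagged for review themselves form a Poisson process with rate 0.55 × 1.8 = 0.99 per kilometre.
Over the interval, μ = 0.99 × 2 = 1.98 (2 kilometres).
P(N ≥ 2) = 1 − P(N ≤ 1) ≈ 0.5886.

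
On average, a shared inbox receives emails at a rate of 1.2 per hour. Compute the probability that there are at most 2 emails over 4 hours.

0.1425

Over the interval, μ = 1.2 × 4 = 4.8 (4 hours).
P(N ≤ 2) = Σ_{j=0}^{2} e^(−μ) μ^j/j! ≈ 0.1425.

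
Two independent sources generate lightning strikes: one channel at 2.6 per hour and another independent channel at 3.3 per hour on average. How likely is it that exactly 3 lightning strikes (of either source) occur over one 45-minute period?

0.1729

Independent Poisson processes superpose: combined rate λ = 2.6 + 3.3 = 5.9 per hour.
Over the interval, μ = 5.9 × 0.75 = 4.425 (a 45-minute period = 0.75 hours).
P(N = 3) = e^(−4.425) · 4.425^3/3! ≈ 0.1729.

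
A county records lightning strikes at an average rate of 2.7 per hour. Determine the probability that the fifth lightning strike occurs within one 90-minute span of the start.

0.3809

Over the interval, μ = 2.7 × 1.5 = 4.05 (a 90-minute span = 1.5 hours).
The fifth arrival falls in the interval iff at least 5 events occur there: P(S_5 ≤ t) = P(N ≥ 5) = 1 − P(N ≤ 4) ≈ 0.3809.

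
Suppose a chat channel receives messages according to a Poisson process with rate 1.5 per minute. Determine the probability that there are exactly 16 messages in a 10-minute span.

Over the interval, μ = 1.5 × 10 = 15 (a 10-minute span = 10 minutes).
P(N = 16) = e^(−μ) μ^16/16! = e^(−15) · 15^16/20922789888000 ≈ 0.0960.

0.0960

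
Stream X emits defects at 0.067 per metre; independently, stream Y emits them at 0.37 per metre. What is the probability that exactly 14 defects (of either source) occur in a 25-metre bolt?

Independent Poisson processes superpose: combined rate λ = 0.067 + 0.37 = 0.437 per metre.
Over the interval, μ = 0.437 × 25 = 10.925 (a 25-metre bolt = 25 metres).
P(N = 14) = e^(−10.925) · 10.925^14/14! ≈ 0.0713.

0.0713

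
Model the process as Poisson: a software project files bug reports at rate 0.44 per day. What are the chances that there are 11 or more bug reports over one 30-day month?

Over the interval, μ = 0.44 × 30 = 13.2 (a 30-day month = 30 days).
P(N ≥ 11) = 1 − P(N ≤ 10) = 1 − Σ_{j=0}^{10} e^(−μ) μ^j/j! ≈ 0.7651.

0.7651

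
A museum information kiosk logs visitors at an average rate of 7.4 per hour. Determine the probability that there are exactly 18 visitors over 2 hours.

0.0677

Over the interval, μ = 7.4 × 2 = 14.8 (2 hours).
P(N = 18) = e^(−μ) μ^18/18! = e^(−14.8) · 14.8^18/6402373705728000 ≈ 0.0677.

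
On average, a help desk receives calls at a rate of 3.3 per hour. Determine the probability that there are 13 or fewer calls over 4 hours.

0.5511

Over the interval, μ = 3.3 × 4 = 13.2 (4 hours).
P(N ≤ 13) = Σ_{j=0}^{13} e^(−μ) μ^j/j! ≈ 0.5511.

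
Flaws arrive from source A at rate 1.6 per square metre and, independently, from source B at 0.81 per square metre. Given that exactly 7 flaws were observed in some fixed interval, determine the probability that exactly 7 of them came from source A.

0.0568

Given the total, each event is independently from source A with probability p = λ_A/(λ_A+λ_B) = 1.6/2.41 ≈ 0.6639.
So K ~ Binomial(7, 1.6/2.41): P(K = 7) = C(7,7) · (1.6/2.41)^7 · (0.81/2.41)^0 ≈ 0.0568.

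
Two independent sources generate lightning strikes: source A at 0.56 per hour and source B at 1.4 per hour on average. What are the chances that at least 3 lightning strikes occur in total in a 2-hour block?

0.7499

Independent Poisson processes superpose: combined rate λ = 0.56 + 1.4 = 1.96 per hour.
Over the interval, μ = 1.96 × 2 = 3.92 (a 2-hour block = 2 hours).
P(N ≥ 3) = 1 − P(N ≤ 2) ≈ 0.7499.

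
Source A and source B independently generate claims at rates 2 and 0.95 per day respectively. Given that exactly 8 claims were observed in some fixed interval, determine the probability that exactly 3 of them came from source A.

0.0604

Given the total, each event is independently from source A with probability p = λ_A/(λ_A+λ_B) = 2/2.95 ≈ 0.6780.
So K ~ Binomial(8, 2/2.95): P(K = 3) = C(8,3) · (2/2.95)^3 · (0.95/2.95)^5 ≈ 0.0604.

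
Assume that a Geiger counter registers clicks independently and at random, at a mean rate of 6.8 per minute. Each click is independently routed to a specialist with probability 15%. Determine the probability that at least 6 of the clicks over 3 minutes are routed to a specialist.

0.0901

Thinning: the clicks that are routed to a specialist themselves form a Poisson process with rate 0.15 × 6.8 = 1.02 per minute.
Over the interval, μ = 1.02 × 3 = 3.06 (3 minutes).
P(N ≥ 6) = 1 − P(N ≤ 5) ≈ 0.0901.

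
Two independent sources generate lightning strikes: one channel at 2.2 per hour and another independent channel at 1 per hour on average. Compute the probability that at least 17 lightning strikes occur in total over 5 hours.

Independent Poisson processes superpose: combined rate λ = 2.2 + 1 = 3.2 per hour.
Over the interval, μ = 3.2 × 5 = 16 (5 hours).
P(N ≥ 17) = 1 − P(N ≤ 16) ≈ 0.4340.

0.4340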